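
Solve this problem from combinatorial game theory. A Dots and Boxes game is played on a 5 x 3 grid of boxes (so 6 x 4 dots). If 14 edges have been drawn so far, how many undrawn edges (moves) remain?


Grid: 5 x 3 boxes, i.e. 6 rows and 4 columns of dots.
Horizontal edges: (rows + 1) * cols = 6 * 3 = 18
Vertical edges: rows * (cols + 1) = 5 * 4 = 20
Total edges: 18 + 20 = 38
Edges drawn: 14
Remaining: 38 - 14 = 24

24


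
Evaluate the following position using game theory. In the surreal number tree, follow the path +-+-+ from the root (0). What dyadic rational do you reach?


Sign expansion: +-+-+
Rule: track bounds (lo, hi), initially (-inf, +inf). On '+', the current value becomes lo and we move to the simplest number in (value, hi): value + 1 if hi = +inf, otherwise the midpoint (value + hi)/2. On '-', the current value becomes hi and we move to value - 1 if lo = -inf, otherwise the midpoint (lo + value)/2.
Start at 0.
Step 1: sign = +, move right. Bounds: (0, +inf). Value = 1
Step 2: sign = -, move left. Bounds: (0, 1). Value = 1/2
Step 3: sign = +, move right. Bounds: (1/2, 1). Value = 3/4
Step 4: sign = -, move left. Bounds: (1/2, 3/4). Value = 5/8
Step 5: sign = +, move right. Bounds: (5/8, 3/4). Value = 11/16
The surreal number with sign expansion +-+-+ is 11/16.

11/16


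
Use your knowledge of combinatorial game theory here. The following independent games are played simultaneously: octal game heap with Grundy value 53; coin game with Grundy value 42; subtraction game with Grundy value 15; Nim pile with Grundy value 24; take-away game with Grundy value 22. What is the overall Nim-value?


By the Sprague-Grundy theorem, the Grundy value of a sum of games is the XOR of individual Grundy values.
octal game heap: Grundy value = 53. Running XOR: 0 XOR 53 = 53
coin game: Grundy value = 42. Running XOR: 53 XOR 42 = 31
subtraction game: Grundy value = 15. Running XOR: 31 XOR 15 = 16
Nim pile: Grundy value = 24. Running XOR: 16 XOR 24 = 8
take-away game: Grundy value = 22. Running XOR: 8 XOR 22 = 30
The combined Grundy value is 30.

30


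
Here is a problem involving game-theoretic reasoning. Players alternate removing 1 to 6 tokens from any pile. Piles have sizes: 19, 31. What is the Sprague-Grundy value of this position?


Subtraction set: {1, 2, 3, 4, 5, 6}
For this subtraction set, G(n) = n mod 7 (period = max + 1 = 7).
Pile 1 (size 19): G(19) = 19 mod 7 = 5
Pile 2 (size 31): G(31) = 31 mod 7 = 3
Total Grundy value = XOR of all: 5 XOR 3 = 6

6


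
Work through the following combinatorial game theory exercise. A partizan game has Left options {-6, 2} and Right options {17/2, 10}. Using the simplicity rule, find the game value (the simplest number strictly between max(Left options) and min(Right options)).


Left options: {-6, 2}, max = 2
Right options: {17/2, 10}, min = 17/2
All options are numbers and max(Left) < min(Right), so by the simplicity theorem the value is the simplest (earliest-born) number strictly between 2 and 17/2.
Integers 3 through 8 all lie strictly between 2 and 17/2.
Among integers, the simplest (lowest birthday = smallest |n|; 0 is born on day 0, +-n on day n) is 3.
No non-integer in the interval can be simpler: if x is a non-integer in the interval, then floor(x) or ceil(x) also lies in the interval (the interval contains an integer), and both are proper prefixes of x's sign expansion, i.e. born earlier. So the game value is 3.
Game value = 3

3


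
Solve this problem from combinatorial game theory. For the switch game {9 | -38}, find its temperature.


The game is {9 | -38}, a switch {a | b} with numbers a > b.
Cooling {a | b} by t gives {a - t | b + t}, which stops being hot when a - t = b + t, i.e. at t = (a - b)/2. So the temperature of a switch is (a - b)/2.
Temperature = (Left option - Right option) / 2
= (9 - (-38)) / 2
= 47 / 2
= 47/2

47/2


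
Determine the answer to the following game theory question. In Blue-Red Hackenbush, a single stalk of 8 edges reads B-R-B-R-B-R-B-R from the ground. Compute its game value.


Edges (from ground): B-R-B-R-B-R-B-R
By Berlekamp's sign-expansion rule, a Blue-Red Hackenbush stalk has the value of the surreal number whose sign sequence is the edge sequence with B -> + and R -> -.
Sign sequence: +-+-+-+-
Trace the sign expansion in the surreal number tree, starting from 0:
Edge 1: B (sign +) -> bounds (0, +inf), value = 1
Edge 2: R (sign -) -> bounds (0, 1), value = 1/2
Edge 3: B (sign +) -> bounds (1/2, 1), value = 3/4
Edge 4: R (sign -) -> bounds (1/2, 3/4), value = 5/8
Edge 5: B (sign +) -> bounds (5/8, 3/4), value = 11/16
Edge 6: R (sign -) -> bounds (5/8, 11/16), value = 21/32
Edge 7: B (sign +) -> bounds (21/32, 11/16), value = 43/64
Edge 8: R (sign -) -> bounds (21/32, 43/64), value = 85/128
Game value = 85/128

85/128


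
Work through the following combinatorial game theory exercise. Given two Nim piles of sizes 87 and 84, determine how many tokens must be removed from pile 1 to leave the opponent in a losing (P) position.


Piles: 87 and 84
Current XOR: 87 XOR 84 = 3 (non-zero, so this is an N-position).
To make the XOR zero, we need to find a move that balances the piles.
For pile 1 (size 87): target = 87 XOR 3 = 84
We reduce pile 1 from 87 to 84.
Tokens removed: 87 - 84 = 3
Verification: 84 XOR 84 = 0

3


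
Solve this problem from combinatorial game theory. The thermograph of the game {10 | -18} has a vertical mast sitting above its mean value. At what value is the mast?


Game = {10 | -18}, a switch {a | b} with numbers a > b.
Its thermograph has left wall a - t and right wall b + t, which meet at t = (a - b)/2, where both equal (a + b)/2. So the mast (mean value) is at (a + b)/2.
Mean = (10 + (-18))/2 = -8/2 = -4

-4


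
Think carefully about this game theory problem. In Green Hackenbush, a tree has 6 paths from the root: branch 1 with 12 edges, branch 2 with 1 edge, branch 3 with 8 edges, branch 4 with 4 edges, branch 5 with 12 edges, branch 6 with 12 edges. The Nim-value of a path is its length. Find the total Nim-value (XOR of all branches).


The tree has 6 branches from the ground vertex.
In Green Hackenbush, the Nim-value of a simple path of length k is k.
Branch 1: length 12, Nim-value = 12
Branch 2: length 1, Nim-value = 1
Branch 3: length 8, Nim-value = 8
Branch 4: length 4, Nim-value = 4
Branch 5: length 12, Nim-value = 12
Branch 6: length 12, Nim-value = 12
Total Nim-value = XOR of all branch values:
0 XOR 12 = 12
12 XOR 1 = 13
13 XOR 8 = 5
5 XOR 4 = 1
1 XOR 12 = 13
13 XOR 12 = 1
Nim-value of the tree = 1

1


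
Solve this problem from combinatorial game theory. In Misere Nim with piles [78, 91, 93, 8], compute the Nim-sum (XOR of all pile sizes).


We need the XOR (exclusive or) of all pile sizes.
After XOR-ing pile 1 (size 78): 0 XOR 78 = 78
After XOR-ing pile 2 (size 91): 78 XOR 91 = 21
After XOR-ing pile 3 (size 93): 21 XOR 93 = 72
After XOR-ing pile 4 (size 8): 72 XOR 8 = 64
The Nim-value of this position is 64.

64


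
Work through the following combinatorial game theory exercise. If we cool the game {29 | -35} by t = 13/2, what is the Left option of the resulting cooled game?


Original game: {29 | -35} (a switch {a | b} with a > b).
Cooling by t (for t below the temperature (a - b)/2 = 32) taxes each move by t: {a | b} cooled by t is {a - t | b + t}.
Cooling amount: t = 13/2
Cooled Left option: 29 - 13/2 = 45/2
Cooled Right option: -35 + 13/2 = -57/2
Cooled game: {45/2 | -57/2}
Left option = 45/2

45/2


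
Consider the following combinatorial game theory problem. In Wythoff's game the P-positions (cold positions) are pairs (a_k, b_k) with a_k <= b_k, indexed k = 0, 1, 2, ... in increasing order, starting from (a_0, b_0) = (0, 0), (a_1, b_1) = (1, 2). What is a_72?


By Wythoff's theorem, a_k = floor(k * phi) and b_k = floor(k * phi^2) = a_k + k, where phi = (1 + sqrt(5))/2 is the golden ratio.
phi = (1 + sqrt(5))/2 = 1.618034
k = 72
k * phi = 72 * 1.618034 = 116.498447
a_72 = floor(k * phi) = 116

116


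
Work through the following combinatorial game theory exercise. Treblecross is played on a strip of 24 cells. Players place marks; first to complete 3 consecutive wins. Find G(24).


Treblecross: place X on empty cells; 3-in-a-row wins.
Playing within two cells of an existing X lets the opponent win at once, so sensible play treats the cells i-2..i+2 around each X as dead. The player left with no safe cell loses, so this is a normal-play take-away game on strips of safe cells.
Placing X at cell i (0-indexed) of a strip of k safe cells leaves independent strips of sizes max(0, i-2) and max(0, k-i-3). Hence G(k) = mex{ G(max(0,i-2)) XOR G(max(0,k-i-3)) : 0 <= i < k }, with G(0) = 0.
G(1): splits (0,0):0^0=0 -> mex({0}) = 1
G(2): splits (0,0):0^0=0 -> mex({0}) = 1
G(3): splits (0,0):0^0=0 -> mex({0}) = 1
G(4): splits (0,1):0^1=1 (0,0):0^0=0 -> mex({0, 1}) = 2
G(5): splits (0,2):0^1=1 (0,1):0^1=1 (0,0):0^0=0 -> mex({0, 1}) = 2
G(6) = mex({1}) = 0
G(7) = mex({0, 1, 2}) = 3
G(8) = mex({0, 1, 2}) = 3
G(9) = mex({0, 2}) = 1
G(10) = mex({0, 2, 3}) = 1
G(11) = mex({0, 3}) = 1
G(12) = mex({1, 3}) = 0
G(13) = mex({0, 1, 2, 3}) = 4
G(14) = mex({0, 1, 2}) = 3
G(15) = mex({0, 1, 2}) = 3
G(16) = mex({0, 1, 2, 4}) = 3
G(17) = mex({0, 1, 3, 4}) = 2
G(18) = mex({0, 1, 3, 4}) = 2
G(19) = mex({0, 1, 3, 5}) = 2
G(20) = mex({0, 1, 2, 3, 5}) = 4
G(21) = mex({0, 1, 2, 3, 5}) = 4
G(22) = mex({1, 2, 6}) = 0
G(23) = mex({0, 1, 2, 3, 4, 6}) = 5
G(24) = mex({0, 1, 2, 3, 4}) = 5
Therefore G(24) = 5.

5


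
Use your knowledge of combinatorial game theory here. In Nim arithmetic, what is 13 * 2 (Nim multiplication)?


Nim multiplication is bilinear over XOR: (u XOR v) * w = (u*w) XOR (v*w).
So we split each operand into its bit components and XOR the pairwise Nim products.
13 = 1 + 4 + 8 (as XOR of powers of 2).
2 = 2 (as XOR of powers of 2).
Using the standard Nim-product table on single bits:
  2*2 = 3,   2*4 = 8,   2*8 = 12,
  4*4 = 6,   4*8 = 11,  8*8 = 13,
and  1*x = x (identity), k*l = l*k (commutative).
Pairwise Nim products:
  1 * 2 = 2
  4 * 2 = 8
  8 * 2 = 12
XOR them: 2 XOR 8 XOR 12 = 6.
Result: 13 * 2 = 6 (in Nim).

6


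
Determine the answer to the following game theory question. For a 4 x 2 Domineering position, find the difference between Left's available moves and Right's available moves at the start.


Board is 4 x 2 (rows x cols).
Left (vertical) placements: (rows-1) * cols = 3 * 2 = 6
Right (horizontal) placements: rows * (cols-1) = 4 * 1 = 4
Advantage = Left - Right = 6 - 4 = 2

2


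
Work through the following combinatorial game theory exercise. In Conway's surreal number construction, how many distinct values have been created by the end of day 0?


Day 0: {|} = 0 is born. Count = 1.
Day n: the number of surreal numbers born by day n is 2^(n+1) - 1.
By day 0: 2^1 - 1 = 1
By day 0: 1 surreal numbers.

1


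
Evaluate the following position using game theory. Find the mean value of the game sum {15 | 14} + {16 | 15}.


G1 = {15 | 14}, G2 = {16 | 15}
Each is a switch {a | b} with numbers a > b; its mean value is (a + b)/2, and mean value is additive over game sums: m(G1 + G2) = m(G1) + m(G2).
Mean of G1 = (15 + (14))/2 = 29/2 = 29/2
Mean of G2 = (16 + (15))/2 = 31/2 = 31/2
Mean of G1 + G2 = 29/2 + 31/2 = 30

30


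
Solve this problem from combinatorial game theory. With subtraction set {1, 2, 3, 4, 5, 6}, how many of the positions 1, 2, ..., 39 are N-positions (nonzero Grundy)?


Subtraction set S = {1, 2, 3, 4, 5, 6}, so G(n) = n mod 7.
G(n) = 0 when n is a multiple of 7.
Multiples of 7 in [1, 39]: 5
N-positions (nonzero Grundy) = 39 - 5 = 34

34


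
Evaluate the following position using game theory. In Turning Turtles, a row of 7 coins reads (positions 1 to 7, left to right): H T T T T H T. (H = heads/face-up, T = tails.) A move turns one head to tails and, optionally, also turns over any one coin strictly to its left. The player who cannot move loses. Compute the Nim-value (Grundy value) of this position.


Coins: H T T T T H T
Key fact: a single head at position k behaves exactly like a Nim heap of size k (turning it to T and optionally flipping a coin at j < k corresponds to moving the heap from k to j, or to 0), and heads combine as a disjunctive sum (two heads at the same place would cancel, matching j XOR j = 0). So the Nim-value is the XOR of the 1-indexed positions of the heads.
Face-up positions (1-indexed): [1, 6]
XOR 0 with 1: 0 XOR 1 = 1
XOR 1 with 6: 1 XOR 6 = 7
Nim-value = 7

7


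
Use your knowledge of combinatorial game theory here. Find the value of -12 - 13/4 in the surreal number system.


x = -12, y = 13/4
Converting to common denominator: 4
x = -48/4, y = 13/4
x - y = -12 - 13/4 = -61/4

-61/4


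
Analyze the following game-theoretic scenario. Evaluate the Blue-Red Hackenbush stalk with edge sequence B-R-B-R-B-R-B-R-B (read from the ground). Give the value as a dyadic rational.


Edges (from ground): B-R-B-R-B-R-B-R-B
By Berlekamp's sign-expansion rule, a Blue-Red Hackenbush stalk has the value of the surreal number whose sign sequence is the edge sequence with B -> + and R -> -.
Sign sequence: +-+-+-+-+
Trace the sign expansion in the surreal number tree, starting from 0:
Edge 1: B (sign +) -> bounds (0, +inf), value = 1
Edge 2: R (sign -) -> bounds (0, 1), value = 1/2
Edge 3: B (sign +) -> bounds (1/2, 1), value = 3/4
Edge 4: R (sign -) -> bounds (1/2, 3/4), value = 5/8
Edge 5: B (sign +) -> bounds (5/8, 3/4), value = 11/16
Edge 6: R (sign -) -> bounds (5/8, 11/16), value = 21/32
Edge 7: B (sign +) -> bounds (21/32, 11/16), value = 43/64
Edge 8: R (sign -) -> bounds (21/32, 43/64), value = 85/128
Edge 9: B (sign +) -> bounds (85/128, 43/64), value = 171/256
Game value = 171/256

171/256


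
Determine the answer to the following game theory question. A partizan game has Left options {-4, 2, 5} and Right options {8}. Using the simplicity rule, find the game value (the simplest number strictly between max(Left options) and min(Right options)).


Left options: {-4, 2, 5}, max = 5
Right options: {8}, min = 8
All options are numbers and max(Left) < min(Right), so by the simplicity theorem the value is the simplest (earliest-born) number strictly between 5 and 8.
Integers 6 through 7 all lie strictly between 5 and 8.
Among integers, the simplest (lowest birthday = smallest |n|; 0 is born on day 0, +-n on day n) is 6.
No non-integer in the interval can be simpler: if x is a non-integer in the interval, then floor(x) or ceil(x) also lies in the interval (the interval contains an integer), and both are proper prefixes of x's sign expansion, i.e. born earlier. So the game value is 6.
Game value = 6

6


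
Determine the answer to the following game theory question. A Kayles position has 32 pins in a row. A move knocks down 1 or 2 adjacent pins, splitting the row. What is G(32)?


Kayles: a move removes 1 or 2 adjacent pins from a contiguous row.
Removing pins from a row of k leaves two independent rows (a, b) with a + b = k - 1 (one pin) or a + b = k - 2 (two pins); an end removal gives a = 0.
By Sprague-Grundy, G(k) = mex{ G(a) XOR G(b) } over all these splits. G(0) = 0.
G(1): splits (0,0):0^0=0 -> mex({0}) = 1
G(2): splits (0,1):0^1=1 (0,0):0^0=0 -> mex({0, 1}) = 2
G(3): splits (0,2):0^2=2 (1,1):1^1=0 (0,1):0^1=1 -> mex({0, 1, 2}) = 3
G(4): splits (0,3):0^3=3 (1,2):1^2=3 (0,2):0^2=2 (1,1):1^1=0 -> mex({0, 2, 3}) = 1
G(5): splits (0,4):0^1=1 (1,3):1^3=2 (2,2):2^2=0 (0,3):0^3=3 (1,2):1^2=3 -> mex({0, 1, 2, 3}) = 4
G(6) = mex({0, 1, 2, 4}) = 3
G(7) = mex({0, 1, 3, 4, 5}) = 2
G(8) = mex({0, 2, 3, 5, 6}) = 1
G(9) = mex({0, 1, 2, 3, 6, 7}) = 4
G(10) = mex({0, 1, 3, 4, 5, 7}) = 2
G(11) = mex({0, 1, 2, 3, 4, 5}) = 6
G(12) = mex({0, 1, 2, 3, 5, 6, 7}) = 4
G(13) = mex({0, 2, 3, 4, 6, 7}) = 1
G(14) = mex({0, 1, 4, 5, 6, 7}) = 2
G(15) = mex({0, 1, 2, 3, 4, 5, 6}) = 7
G(16) = mex({0, 2, 3, 5, 6, 7}) = 1
G(17) = mex({0, 1, 2, 3, 5, 6, 7}) = 4
G(18) = mex({0, 1, 2, 4, 5, 6}) = 3
G(19) = mex({0, 1, 3, 4, 5, 7}) = 2
G(20) = mex({0, 2, 3, 4, 5, 6, 7}) = 1
G(21) = mex({0, 1, 2, 3, 5, 6, 7}) = 4
G(22) = mex({0, 1, 2, 3, 4, 5, 7}) = 6
G(23) = mex({0, 1, 2, 3, 4, 5, 6}) = 7
G(24) = mex({0, 1, 2, 3, 5, 6, 7}) = 4
G(25) = mex({0, 2, 3, 4, 6, 7}) = 1
G(26) = mex({0, 1, 3, 4, 5, 6, 7}) = 2
G(27) = mex({0, 1, 2, 3, 4, 5, 6, 7}) = 8
G(28) = mex({0, 1, 2, 3, 4, 6, 7, 8}) = 5
G(29) = mex({0, 1, 2, 3, 5, 6, 7, 8, 9}) = 4
G(30) = mex({0, 1, 2, 3, 4, 5, 6, 9, 10}) = 7
G(31) = mex({0, 1, 3, 4, 5, 7, 10, 11}) = 2
G(32) = mex({0, 2, 3, 4, 5, 6, 7, 9, 11}) = 1
Therefore G(32) = 1.

1


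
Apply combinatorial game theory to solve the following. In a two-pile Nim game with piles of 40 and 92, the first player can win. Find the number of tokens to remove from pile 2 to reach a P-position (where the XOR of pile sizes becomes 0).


Piles: 40 and 92
Current XOR: 40 XOR 92 = 116 (non-zero, so this is an N-position).
To make the XOR zero, we need to find a move that balances the piles.
For pile 2 (size 92): target = 92 XOR 116 = 40
We reduce pile 2 from 92 to 40.
Tokens removed: 92 - 40 = 52
Verification: 40 XOR 40 = 0

52


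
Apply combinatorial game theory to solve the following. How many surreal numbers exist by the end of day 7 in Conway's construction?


Day 0: {|} = 0 is born. Count = 1.
Day n: the number of surreal numbers born by day n is 2^(n+1) - 1.
By day 0: 2^1 - 1 = 1
By day 1: 2^2 - 1 = 3
By day 2: 2^3 - 1 = 7
By day 3: 2^4 - 1 = 15
By day 4: 2^5 - 1 = 31
By day 5: 2^6 - 1 = 63
By day 6: 2^7 - 1 = 127
By day 7: 2^8 - 1 = 255
By day 7: 255 surreal numbers.

255


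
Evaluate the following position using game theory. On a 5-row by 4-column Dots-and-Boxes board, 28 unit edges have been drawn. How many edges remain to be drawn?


Grid: 5 x 4 boxes, i.e. 6 rows and 5 columns of dots.
Horizontal edges: (rows + 1) * cols = 6 * 4 = 24
Vertical edges: rows * (cols + 1) = 5 * 5 = 25
Total edges: 24 + 25 = 49
Edges drawn: 28
Remaining: 49 - 28 = 21

21


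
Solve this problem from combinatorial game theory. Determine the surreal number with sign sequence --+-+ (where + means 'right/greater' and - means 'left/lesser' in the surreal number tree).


Sign expansion: --+-+
Rule: track bounds (lo, hi), initially (-inf, +inf). On '+', the current value becomes lo and we move to the simplest number in (value, hi): value + 1 if hi = +inf, otherwise the midpoint (value + hi)/2. On '-', the current value becomes hi and we move to value - 1 if lo = -inf, otherwise the midpoint (lo + value)/2.
Start at 0.
Step 1: sign = -, move left. Bounds: (-inf, 0). Value = -1
Step 2: sign = -, move left. Bounds: (-inf, -1). Value = -2
Step 3: sign = +, move right. Bounds: (-2, -1). Value = -3/2
Step 4: sign = -, move left. Bounds: (-2, -3/2). Value = -7/4
Step 5: sign = +, move right. Bounds: (-7/4, -3/2). Value = -13/8
The surreal number with sign expansion --+-+ is -13/8.

-13/8


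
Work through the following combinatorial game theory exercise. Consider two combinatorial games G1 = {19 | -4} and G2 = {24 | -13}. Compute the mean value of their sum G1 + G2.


G1 = {19 | -4}, G2 = {24 | -13}
Each is a switch {a | b} with numbers a > b; its mean value is (a + b)/2, and mean value is additive over game sums: m(G1 + G2) = m(G1) + m(G2).
Mean of G1 = (19 + (-4))/2 = 15/2 = 15/2
Mean of G2 = (24 + (-13))/2 = 11/2 = 11/2
Mean of G1 + G2 = 15/2 + 11/2 = 13

13


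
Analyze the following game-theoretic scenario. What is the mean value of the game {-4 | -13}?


Game = {-4 | -13}, a switch {a | b} with numbers a > b.
Its thermograph has left wall a - t and right wall b + t, which meet at t = (a - b)/2, where both equal (a + b)/2. So the mast (mean value) is at (a + b)/2.
Mean = (-4 + (-13))/2 = -17/2 = -17/2

-17/2


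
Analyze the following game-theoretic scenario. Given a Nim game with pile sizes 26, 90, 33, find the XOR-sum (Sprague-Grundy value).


We need the XOR (exclusive or) of all pile sizes.
After XOR-ing pile 1 (size 26): 0 XOR 26 = 26
After XOR-ing pile 2 (size 90): 26 XOR 90 = 64
After XOR-ing pile 3 (size 33): 64 XOR 33 = 97
The Nim-value of this position is 97.

97


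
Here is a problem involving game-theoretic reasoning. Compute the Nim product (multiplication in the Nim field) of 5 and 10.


Nim multiplication is bilinear over XOR: (u XOR v) * w = (u*w) XOR (v*w).
So we split each operand into its bit components and XOR the pairwise Nim products.
5 = 1 + 4 (as XOR of powers of 2).
10 = 2 + 8 (as XOR of powers of 2).
Using the standard Nim-product table on single bits:
  2*2 = 3,   2*4 = 8,   2*8 = 12,
  4*4 = 6,   4*8 = 11,  8*8 = 13,
and  1*x = x (identity), k*l = l*k (commutative).
Pairwise Nim products:
  1 * 2 = 2
  1 * 8 = 8
  4 * 2 = 8
  4 * 8 = 11
XOR them: 2 XOR 8 XOR 8 XOR 11 = 9.
Result: 5 * 10 = 9 (in Nim).

9


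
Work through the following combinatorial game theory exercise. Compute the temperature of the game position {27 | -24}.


The game is {27 | -24}, a switch {a | b} with numbers a > b.
Cooling {a | b} by t gives {a - t | b + t}, which stops being hot when a - t = b + t, i.e. at t = (a - b)/2. So the temperature of a switch is (a - b)/2.
Temperature = (Left option - Right option) / 2
= (27 - (-24)) / 2
= 51 / 2
= 51/2

51/2


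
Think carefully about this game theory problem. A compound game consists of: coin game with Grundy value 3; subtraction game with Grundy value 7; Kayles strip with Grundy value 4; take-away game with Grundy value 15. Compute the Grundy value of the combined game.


By the Sprague-Grundy theorem, the Grundy value of a sum of games is the XOR of individual Grundy values.
coin game: Grundy value = 3. Running XOR: 0 XOR 3 = 3
subtraction game: Grundy value = 7. Running XOR: 3 XOR 7 = 4
Kayles strip: Grundy value = 4. Running XOR: 4 XOR 4 = 0
take-away game: Grundy value = 15. Running XOR: 0 XOR 15 = 15
The combined Grundy value is 15.

15


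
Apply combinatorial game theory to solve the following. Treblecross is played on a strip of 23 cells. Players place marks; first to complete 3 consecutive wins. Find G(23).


Treblecross: place X on empty cells; 3-in-a-row wins.
Playing within two cells of an existing X lets the opponent win at once, so sensible play treats the cells i-2..i+2 around each X as dead. The player left with no safe cell loses, so this is a normal-play take-away game on strips of safe cells.
Placing X at cell i (0-indexed) of a strip of k safe cells leaves independent strips of sizes max(0, i-2) and max(0, k-i-3). Hence G(k) = mex{ G(max(0,i-2)) XOR G(max(0,k-i-3)) : 0 <= i < k }, with G(0) = 0.
G(1): splits (0,0):0^0=0 -> mex({0}) = 1
G(2): splits (0,0):0^0=0 -> mex({0}) = 1
G(3): splits (0,0):0^0=0 -> mex({0}) = 1
G(4): splits (0,1):0^1=1 (0,0):0^0=0 -> mex({0, 1}) = 2
G(5): splits (0,2):0^1=1 (0,1):0^1=1 (0,0):0^0=0 -> mex({0, 1}) = 2
G(6) = mex({1}) = 0
G(7) = mex({0, 1, 2}) = 3
G(8) = mex({0, 1, 2}) = 3
G(9) = mex({0, 2}) = 1
G(10) = mex({0, 2, 3}) = 1
G(11) = mex({0, 3}) = 1
G(12) = mex({1, 3}) = 0
G(13) = mex({0, 1, 2, 3}) = 4
G(14) = mex({0, 1, 2}) = 3
G(15) = mex({0, 1, 2}) = 3
G(16) = mex({0, 1, 2, 4}) = 3
G(17) = mex({0, 1, 3, 4}) = 2
G(18) = mex({0, 1, 3, 4}) = 2
G(19) = mex({0, 1, 3, 5}) = 2
G(20) = mex({0, 1, 2, 3, 5}) = 4
G(21) = mex({0, 1, 2, 3, 5}) = 4
G(22) = mex({1, 2, 6}) = 0
G(23) = mex({0, 1, 2, 3, 4, 6}) = 5
Therefore G(23) = 5.

5


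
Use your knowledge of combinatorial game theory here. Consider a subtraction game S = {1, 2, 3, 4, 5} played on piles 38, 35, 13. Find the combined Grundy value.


Subtraction set: {1, 2, 3, 4, 5}
For this subtraction set, G(n) = n mod 6 (period = max + 1 = 6).
Pile 1 (size 38): G(38) = 38 mod 6 = 2
Pile 2 (size 35): G(35) = 35 mod 6 = 5
Pile 3 (size 13): G(13) = 13 mod 6 = 1
Total Grundy value = XOR of all: 2 XOR 5 XOR 1 = 6

6


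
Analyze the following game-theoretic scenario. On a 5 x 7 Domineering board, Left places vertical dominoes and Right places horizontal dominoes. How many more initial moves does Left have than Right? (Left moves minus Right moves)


Board is 5 x 7 (rows x cols).
Left (vertical) placements: (rows-1) * cols = 4 * 7 = 28
Right (horizontal) placements: rows * (cols-1) = 5 * 6 = 30
Advantage = Left - Right = 28 - 30 = -2

-2


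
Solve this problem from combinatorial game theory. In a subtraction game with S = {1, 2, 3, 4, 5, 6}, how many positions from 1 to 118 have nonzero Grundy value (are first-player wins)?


Subtraction set S = {1, 2, 3, 4, 5, 6}, so G(n) = n mod 7.
G(n) = 0 when n is a multiple of 7.
Multiples of 7 in [1, 118]: 16
N-positions (nonzero Grundy) = 118 - 16 = 102

102


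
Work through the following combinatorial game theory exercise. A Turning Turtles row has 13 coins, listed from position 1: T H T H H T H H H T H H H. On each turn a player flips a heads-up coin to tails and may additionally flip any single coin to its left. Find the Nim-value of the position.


Coins: T H T H H T H H H T H H H
Key fact: a single head at position k behaves exactly like a Nim heap of size k (turning it to T and optionally flipping a coin at j < k corresponds to moving the heap from k to j, or to 0), and heads combine as a disjunctive sum (two heads at the same place would cancel, matching j XOR j = 0). So the Nim-value is the XOR of the 1-indexed positions of the heads.
Face-up positions (1-indexed): [2, 4, 5, 7, 8, 9, 11, 12, 13]
XOR 0 with 2: 0 XOR 2 = 2
XOR 2 with 4: 2 XOR 4 = 6
XOR 6 with 5: 6 XOR 5 = 3
XOR 3 with 7: 3 XOR 7 = 4
XOR 4 with 8: 4 XOR 8 = 12
XOR 12 with 9: 12 XOR 9 = 5
XOR 5 with 11: 5 XOR 11 = 14
XOR 14 with 12: 14 XOR 12 = 2
XOR 2 with 13: 2 XOR 13 = 15
Nim-value = 15

15


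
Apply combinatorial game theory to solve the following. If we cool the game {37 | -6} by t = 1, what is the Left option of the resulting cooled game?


Original game: {37 | -6} (a switch {a | b} with a > b).
Cooling by t (for t below the temperature (a - b)/2 = 43/2) taxes each move by t: {a | b} cooled by t is {a - t | b + t}.
Cooling amount: t = 1
Cooled Left option: 37 - 1 = 36
Cooled Right option: -6 + 1 = -5
Cooled game: {36 | -5}
Left option = 36

36


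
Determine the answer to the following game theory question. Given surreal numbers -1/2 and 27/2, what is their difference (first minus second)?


x = -1/2, y = 27/2
Converting to common denominator: 2
x = -1/2, y = 27/2
x - y = -1/2 - 27/2 = -14

-14


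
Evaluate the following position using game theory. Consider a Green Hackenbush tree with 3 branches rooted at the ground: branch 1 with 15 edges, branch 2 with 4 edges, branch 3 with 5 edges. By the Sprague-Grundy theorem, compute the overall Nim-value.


The tree has 3 branches from the ground vertex.
In Green Hackenbush, the Nim-value of a simple path of length k is k.
Branch 1: length 15, Nim-value = 15
Branch 2: length 4, Nim-value = 4
Branch 3: length 5, Nim-value = 5
Total Nim-value = XOR of all branch values:
0 XOR 15 = 15
15 XOR 4 = 11
11 XOR 5 = 14
Nim-value of the tree = 14

14


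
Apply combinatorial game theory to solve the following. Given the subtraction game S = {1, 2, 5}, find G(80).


The subtraction set is S = {1, 2, 5}.
G(k) = mex{ G(k - s) : s in S, s <= k }. We compute iteratively: G(0) = 0.
G(1) = mex({0}) = 1
G(2) = mex({0, 1}) = 2
G(3) = mex({1, 2}) = 0
G(4) = mex({0, 2}) = 1
G(5) = mex({0, 1}) = 2
G(6) = mex({1, 2}) = 0
G(7) = mex({0, 2}) = 1
Observe that G(3)..G(7) = 0, 1, 2, 0, 1 repeats G(0)..G(4) = 0, 1, 2, 0, 1.
For k >= max(S) = 5, G(k) is determined by the previous 5 values G(k-5)..G(k-1); a window of 5 consecutive values has recurred shifted by 3, so by induction G(k + 3) = G(k) for all k >= 0: the sequence is periodic from the start with period 3.
One period: G(0..2) = 0, 1, 2.
80 mod 3 = 2, so G(80) = G(2) = 2.

2


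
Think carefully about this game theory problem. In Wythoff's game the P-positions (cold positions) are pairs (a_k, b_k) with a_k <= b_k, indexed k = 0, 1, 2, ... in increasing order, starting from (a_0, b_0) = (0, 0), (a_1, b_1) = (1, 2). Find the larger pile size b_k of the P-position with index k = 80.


By Wythoff's theorem, a_k = floor(k * phi) and b_k = floor(k * phi^2) = a_k + k, where phi = (1 + sqrt(5))/2 is the golden ratio.
phi = (1 + sqrt(5))/2 = 1.618034
phi^2 = phi + 1 = 2.618034
k = 80
k * phi^2 = 80 * 2.618034 = 209.442719
b_80 = floor(k * phi^2) = 209 (check: a_80 + k = 129 + 80 = 209)

209


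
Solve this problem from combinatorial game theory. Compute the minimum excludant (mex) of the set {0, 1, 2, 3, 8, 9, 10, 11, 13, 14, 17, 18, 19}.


Set = {0, 1, 2, 3, 8, 9, 10, 11, 13, 14, 17, 18, 19}
0 is in the set.
1 is in the set.
2 is in the set.
3 is in the set.
4 is NOT in the set. This is the mex.
mex = 4

4


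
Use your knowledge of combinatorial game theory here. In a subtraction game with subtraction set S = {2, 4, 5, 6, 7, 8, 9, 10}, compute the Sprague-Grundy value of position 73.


The subtraction set is S = {2, 4, 5, 6, 7, 8, 9, 10}.
G(k) = mex{ G(k - s) : s in S, s <= k }. We compute iteratively: G(0) = 0.
G(1) = mex({}) = 0
G(2) = mex({0}) = 1
G(3) = mex({0}) = 1
G(4) = mex({0, 1}) = 2
G(5) = mex({0, 1}) = 2
G(6) = mex({0, 1, 2}) = 3
G(7) = mex({0, 1, 2}) = 3
G(8) = mex({0, 1, 2, 3}) = 4
G(9) = mex({0, 1, 2, 3}) = 4
G(10) = mex({0, 1, 2, 3, 4}) = 5
G(11) = mex({0, 1, 2, 3, 4}) = 5
G(12) = mex({1, 2, 3, 4, 5}) = 0
G(13) = mex({1, 2, 3, 4, 5}) = 0
G(14) = mex({0, 2, 3, 4, 5}) = 1
G(15) = mex({0, 2, 3, 4, 5}) = 1
G(16) = mex({0, 1, 3, 4, 5}) = 2
G(17) = mex({0, 1, 3, 4, 5}) = 2
G(18) = mex({0, 1, 2, 4, 5}) = 3
G(19) = mex({0, 1, 2, 4, 5}) = 3
G(20) = mex({0, 1, 2, 3, 5}) = 4
G(21) = mex({0, 1, 2, 3, 5}) = 4
Observe that G(12)..G(21) = 0, 0, 1, 1, 2, 2, 3, 3, 4, 4 repeats G(0)..G(9) = 0, 0, 1, 1, 2, 2, 3, 3, 4, 4.
For k >= max(S) = 10, G(k) is determined by the previous 10 values G(k-10)..G(k-1); a window of 10 consecutive values has recurred shifted by 12, so by induction G(k + 12) = G(k) for all k >= 0: the sequence is periodic from the start with period 12.
One period: G(0..11) = 0, 0, 1, 1, 2, 2, 3, 3, 4, 4, 5, 5.
73 mod 12 = 1, so G(73) = G(1) = 0.

0


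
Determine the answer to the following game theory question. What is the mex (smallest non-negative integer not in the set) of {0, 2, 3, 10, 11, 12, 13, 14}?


Set = {0, 2, 3, 10, 11, 12, 13, 14}
0 is in the set.
1 is NOT in the set. This is the mex.
mex = 1

1


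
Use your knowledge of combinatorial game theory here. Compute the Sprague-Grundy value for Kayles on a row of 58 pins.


Kayles: a move removes 1 or 2 adjacent pins from a contiguous row.
Removing pins from a row of k leaves two independent rows (a, b) with a + b = k - 1 (one pin) or a + b = k - 2 (two pins); an end removal gives a = 0.
By Sprague-Grundy, G(k) = mex{ G(a) XOR G(b) } over all these splits. G(0) = 0.
G(1): splits (0,0):0^0=0 -> mex({0}) = 1
G(2): splits (0,1):0^1=1 (0,0):0^0=0 -> mex({0, 1}) = 2
G(3): splits (0,2):0^2=2 (1,1):1^1=0 (0,1):0^1=1 -> mex({0, 1, 2}) = 3
G(4): splits (0,3):0^3=3 (1,2):1^2=3 (0,2):0^2=2 (1,1):1^1=0 -> mex({0, 2, 3}) = 1
G(5): splits (0,4):0^1=1 (1,3):1^3=2 (2,2):2^2=0 (0,3):0^3=3 (1,2):1^2=3 -> mex({0, 1, 2, 3}) = 4
G(6) = mex({0, 1, 2, 4}) = 3
G(7) = mex({0, 1, 3, 4, 5}) = 2
G(8) = mex({0, 2, 3, 5, 6}) = 1
G(9) = mex({0, 1, 2, 3, 6, 7}) = 4
G(10) = mex({0, 1, 3, 4, 5, 7}) = 2
G(11) = mex({0, 1, 2, 3, 4, 5}) = 6
G(12) = mex({0, 1, 2, 3, 5, 6, 7}) = 4
G(13) = mex({0, 2, 3, 4, 6, 7}) = 1
G(14) = mex({0, 1, 4, 5, 6, 7}) = 2
G(15) = mex({0, 1, 2, 3, 4, 5, 6}) = 7
G(16) = mex({0, 2, 3, 5, 6, 7}) = 1
G(17) = mex({0, 1, 2, 3, 5, 6, 7}) = 4
G(18) = mex({0, 1, 2, 4, 5, 6}) = 3
G(19) = mex({0, 1, 3, 4, 5, 7}) = 2
G(20) = mex({0, 2, 3, 4, 5, 6, 7}) = 1
G(21) = mex({0, 1, 2, 3, 5, 6, 7}) = 4
G(22) = mex({0, 1, 2, 3, 4, 5, 7}) = 6
G(23) = mex({0, 1, 2, 3, 4, 5, 6}) = 7
G(24) = mex({0, 1, 2, 3, 5, 6, 7}) = 4
G(25) = mex({0, 2, 3, 4, 6, 7}) = 1
G(26) = mex({0, 1, 3, 4, 5, 6, 7}) = 2
G(27) = mex({0, 1, 2, 3, 4, 5, 6, 7}) = 8
G(28) = mex({0, 1, 2, 3, 4, 6, 7, 8}) = 5
G(29) = mex({0, 1, 2, 3, 5, 6, 7, 8, 9}) = 4
G(30) = mex({0, 1, 2, 3, 4, 5, 6, 9, 10}) = 7
G(31) = mex({0, 1, 3, 4, 5, 7, 10, 11}) = 2
G(32) = mex({0, 2, 3, 4, 5, 6, 7, 9, 11}) = 1
G(33) = mex({0, 1, 2, 3, 4, 5, 6, 7, 9, 12}) = 8
G(34) = mex({0, 1, 2, 3, 4, 5, 7, 8, 11, 12}) = 6
G(35) = mex({0, 1, 2, 3, 4, 5, 6, 8, 9, 10, 11}) = 7
G(36) = mex({0, 1, 2, 3, 5, 6, 7, 9, 10}) = 4
G(37) = mex({0, 2, 3, 4, 6, 7, 9, 10, 11, 12}) = 1
G(38) = mex({0, 1, 3, 4, 5, 6, 7, 9, 10, 11, 12}) = 2
G(39) = mex({0, 1, 2, 4, 5, 6, 7, 9, 10, 12, 14}) = 3
G(40) = mex({0, 2, 3, 4, 6, 7, 11, 12, 14}) = 1
G(41) = mex({0, 1, 2, 3, 5, 6, 7, 9, 10, 11, 12}) = 4
G(42) = mex({0, 1, 2, 3, 4, 5, 6, 9, 10}) = 7
G(43) = mex({0, 1, 3, 4, 5, 7, 9, 10, 12, 15}) = 2
G(44) = mex({0, 2, 3, 4, 5, 6, 7, 9, 10, 12, 15}) = 1
G(45) = mex({0, 1, 2, 3, 4, 5, 6, 7, 9, 10, 12, 14}) = 8
G(46) = mex({0, 1, 3, 4, 5, 7, 8, 11, 12, 14}) = 2
G(47) = mex({0, 1, 2, 3, 4, 5, 6, 8, 9, 10, 11, 12}) = 7
G(48) = mex({0, 1, 2, 3, 5, 6, 7, 9, 10}) = 4
G(49) = mex({0, 2, 3, 4, 6, 7, 9, 10, 11, 12, 15}) = 1
G(50) = mex({0, 1, 4, 5, 6, 7, 9, 11, 12, 14, 15}) = 2
G(51) = mex({0, 1, 2, 3, 4, 5, 6, 7, 9, 12, 14, 15}) = 8
G(52) = mex({0, 2, 3, 4, 5, 6, 7, 8, 11, 12, 15}) = 1
G(53) = mex({0, 1, 2, 3, 5, 6, 7, 8, 9, 10, 11, 12}) = 4
G(54) = mex({0, 1, 2, 3, 4, 5, 6, 9, 10}) = 7
G(55) = mex({0, 1, 3, 4, 5, 7, 9, 10, 11, 12}) = 2
G(56) = mex({0, 2, 3, 4, 5, 6, 7, 9, 10, 11, 12, 13, 14}) = 1
G(57) = mex({0, 1, 2, 3, 5, 6, 7, 9, 10, 12, 13, 14, 15}) = 4
G(58) = mex({0, 1, 3, 4, 5, 7, 11, 12, 14, 15}) = 2
Therefore G(58) = 2.

2


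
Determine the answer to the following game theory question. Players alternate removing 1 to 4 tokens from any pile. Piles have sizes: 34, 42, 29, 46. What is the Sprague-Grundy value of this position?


Subtraction set: {1, 2, 3, 4}
For this subtraction set, G(n) = n mod 5 (period = max + 1 = 5).
Pile 1 (size 34): G(34) = 34 mod 5 = 4
Pile 2 (size 42): G(42) = 42 mod 5 = 2
Pile 3 (size 29): G(29) = 29 mod 5 = 4
Pile 4 (size 46): G(46) = 46 mod 5 = 1
Total Grundy value = XOR of all: 4 XOR 2 XOR 4 XOR 1 = 3

3


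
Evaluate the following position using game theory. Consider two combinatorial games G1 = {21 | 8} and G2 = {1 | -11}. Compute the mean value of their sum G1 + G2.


G1 = {21 | 8}, G2 = {1 | -11}
Each is a switch {a | b} with numbers a > b; its mean value is (a + b)/2, and mean value is additive over game sums: m(G1 + G2) = m(G1) + m(G2).
Mean of G1 = (21 + (8))/2 = 29/2 = 29/2
Mean of G2 = (1 + (-11))/2 = -10/2 = -5
Mean of G1 + G2 = 29/2 + -5 = 19/2

19/2


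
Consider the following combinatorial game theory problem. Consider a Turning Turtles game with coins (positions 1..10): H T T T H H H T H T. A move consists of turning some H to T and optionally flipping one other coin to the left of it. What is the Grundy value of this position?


Coins: H T T T H H H T H T
Key fact: a single head at position k behaves exactly like a Nim heap of size k (turning it to T and optionally flipping a coin at j < k corresponds to moving the heap from k to j, or to 0), and heads combine as a disjunctive sum (two heads at the same place would cancel, matching j XOR j = 0). So the Nim-value is the XOR of the 1-indexed positions of the heads.
Face-up positions (1-indexed): [1, 5, 6, 7, 9]
XOR 0 with 1: 0 XOR 1 = 1
XOR 1 with 5: 1 XOR 5 = 4
XOR 4 with 6: 4 XOR 6 = 2
XOR 2 with 7: 2 XOR 7 = 5
XOR 5 with 9: 5 XOR 9 = 12
Nim-value = 12

12


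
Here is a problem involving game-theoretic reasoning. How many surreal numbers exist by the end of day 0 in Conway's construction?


Day 0: {|} = 0 is born. Count = 1.
Day n: the number of surreal numbers born by day n is 2^(n+1) - 1.
By day 0: 2^1 - 1 = 1
By day 0: 1 surreal numbers.

1


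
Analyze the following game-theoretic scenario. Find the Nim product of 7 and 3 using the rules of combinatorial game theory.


Nim multiplication is bilinear over XOR: (u XOR v) * w = (u*w) XOR (v*w).
So we split each operand into its bit components and XOR the pairwise Nim products.
7 = 1 + 2 + 4 (as XOR of powers of 2).
3 = 1 + 2 (as XOR of powers of 2).
Using the standard Nim-product table on single bits:
  2*2 = 3,   2*4 = 8,   2*8 = 12,
  4*4 = 6,   4*8 = 11,  8*8 = 13,
and  1*x = x (identity), k*l = l*k (commutative).
Pairwise Nim products:
  1 * 1 = 1
  1 * 2 = 2
  2 * 1 = 2
  2 * 2 = 3
  4 * 1 = 4
  4 * 2 = 8
XOR them: 1 XOR 2 XOR 2 XOR 3 XOR 4 XOR 8 = 14.
Result: 7 * 3 = 14 (in Nim).

14


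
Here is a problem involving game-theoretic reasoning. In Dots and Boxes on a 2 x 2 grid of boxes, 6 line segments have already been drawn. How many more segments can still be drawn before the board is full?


Grid: 2 x 2 boxes, i.e. 3 rows and 3 columns of dots.
Horizontal edges: (rows + 1) * cols = 3 * 2 = 6
Vertical edges: rows * (cols + 1) = 2 * 3 = 6
Total edges: 6 + 6 = 12
Edges drawn: 6
Remaining: 12 - 6 = 6

6


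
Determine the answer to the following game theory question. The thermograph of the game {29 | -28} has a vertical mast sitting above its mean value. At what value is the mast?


Game = {29 | -28}, a switch {a | b} with numbers a > b.
Its thermograph has left wall a - t and right wall b + t, which meet at t = (a - b)/2, where both equal (a + b)/2. So the mast (mean value) is at (a + b)/2.
Mean = (29 + (-28))/2 = 1/2 = 1/2

1/2


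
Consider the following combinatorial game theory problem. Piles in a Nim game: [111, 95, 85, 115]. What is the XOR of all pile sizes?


We need the XOR (exclusive or) of all pile sizes.
After XOR-ing pile 1 (size 111): 0 XOR 111 = 111
After XOR-ing pile 2 (size 95): 111 XOR 95 = 48
After XOR-ing pile 3 (size 85): 48 XOR 85 = 101
After XOR-ing pile 4 (size 115): 101 XOR 115 = 22
The Nim-value of this position is 22.

22


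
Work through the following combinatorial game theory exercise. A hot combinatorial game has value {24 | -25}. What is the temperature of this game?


The game is {24 | -25}, a switch {a | b} with numbers a > b.
Cooling {a | b} by t gives {a - t | b + t}, which stops being hot when a - t = b + t, i.e. at t = (a - b)/2. So the temperature of a switch is (a - b)/2.
Temperature = (Left option - Right option) / 2
= (24 - (-25)) / 2
= 49 / 2
= 49/2

49/2


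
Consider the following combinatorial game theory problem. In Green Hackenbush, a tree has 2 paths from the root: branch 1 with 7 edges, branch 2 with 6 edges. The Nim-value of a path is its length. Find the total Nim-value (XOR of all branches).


The tree has 2 branches from the ground vertex.
In Green Hackenbush, the Nim-value of a simple path of length k is k.
Branch 1: length 7, Nim-value = 7
Branch 2: length 6, Nim-value = 6
Total Nim-value = XOR of all branch values:
0 XOR 7 = 7
7 XOR 6 = 1
Nim-value of the tree = 1

1


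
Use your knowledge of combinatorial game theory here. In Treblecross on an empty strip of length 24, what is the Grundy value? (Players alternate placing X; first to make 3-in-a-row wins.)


Treblecross: place X on empty cells; 3-in-a-row wins.
Playing within two cells of an existing X lets the opponent win at once, so sensible play treats the cells i-2..i+2 around each X as dead. The player left with no safe cell loses, so this is a normal-play take-away game on strips of safe cells.
Placing X at cell i (0-indexed) of a strip of k safe cells leaves independent strips of sizes max(0, i-2) and max(0, k-i-3). Hence G(k) = mex{ G(max(0,i-2)) XOR G(max(0,k-i-3)) : 0 <= i < k }, with G(0) = 0.
G(1): splits (0,0):0^0=0 -> mex({0}) = 1
G(2): splits (0,0):0^0=0 -> mex({0}) = 1
G(3): splits (0,0):0^0=0 -> mex({0}) = 1
G(4): splits (0,1):0^1=1 (0,0):0^0=0 -> mex({0, 1}) = 2
G(5): splits (0,2):0^1=1 (0,1):0^1=1 (0,0):0^0=0 -> mex({0, 1}) = 2
G(6) = mex({1}) = 0
G(7) = mex({0, 1, 2}) = 3
G(8) = mex({0, 1, 2}) = 3
G(9) = mex({0, 2}) = 1
G(10) = mex({0, 2, 3}) = 1
G(11) = mex({0, 3}) = 1
G(12) = mex({1, 3}) = 0
G(13) = mex({0, 1, 2, 3}) = 4
G(14) = mex({0, 1, 2}) = 3
G(15) = mex({0, 1, 2}) = 3
G(16) = mex({0, 1, 2, 4}) = 3
G(17) = mex({0, 1, 3, 4}) = 2
G(18) = mex({0, 1, 3, 4}) = 2
G(19) = mex({0, 1, 3, 5}) = 2
G(20) = mex({0, 1, 2, 3, 5}) = 4
G(21) = mex({0, 1, 2, 3, 5}) = 4
G(22) = mex({1, 2, 6}) = 0
G(23) = mex({0, 1, 2, 3, 4, 6}) = 5
G(24) = mex({0, 1, 2, 3, 4}) = 5
Therefore G(24) = 5.

5


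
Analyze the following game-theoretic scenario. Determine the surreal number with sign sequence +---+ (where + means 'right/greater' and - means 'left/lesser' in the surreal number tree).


Sign expansion: +---+
Rule: track bounds (lo, hi), initially (-inf, +inf). On '+', the current value becomes lo and we move to the simplest number in (value, hi): value + 1 if hi = +inf, otherwise the midpoint (value + hi)/2. On '-', the current value becomes hi and we move to value - 1 if lo = -inf, otherwise the midpoint (lo + value)/2.
Start at 0.
Step 1: sign = +, move right. Bounds: (0, +inf). Value = 1
Step 2: sign = -, move left. Bounds: (0, 1). Value = 1/2
Step 3: sign = -, move left. Bounds: (0, 1/2). Value = 1/4
Step 4: sign = -, move left. Bounds: (0, 1/4). Value = 1/8
Step 5: sign = +, move right. Bounds: (1/8, 1/4). Value = 3/16
The surreal number with sign expansion +---+ is 3/16.

3/16
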